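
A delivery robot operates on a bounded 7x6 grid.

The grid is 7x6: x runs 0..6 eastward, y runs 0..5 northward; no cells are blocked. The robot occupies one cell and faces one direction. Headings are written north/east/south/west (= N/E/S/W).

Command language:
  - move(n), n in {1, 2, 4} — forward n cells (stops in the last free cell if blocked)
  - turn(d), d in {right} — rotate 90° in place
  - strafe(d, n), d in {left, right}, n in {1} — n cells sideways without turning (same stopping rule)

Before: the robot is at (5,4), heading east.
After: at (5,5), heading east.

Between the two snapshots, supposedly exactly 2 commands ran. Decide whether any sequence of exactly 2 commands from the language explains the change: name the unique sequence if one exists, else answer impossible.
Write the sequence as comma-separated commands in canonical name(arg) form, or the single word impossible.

key: still facing E at the end — nothing in the sequence rotates
initial: at (5,4), heading east
t=1 strafe(left, 1) ⇒ at (5,5), heading east
t=2 strafe(left, 1) ⇒ at (5,5), heading east
uniquely the one of 36 2-step routes that fits.

strafe(left, 1), strafe(left, 1)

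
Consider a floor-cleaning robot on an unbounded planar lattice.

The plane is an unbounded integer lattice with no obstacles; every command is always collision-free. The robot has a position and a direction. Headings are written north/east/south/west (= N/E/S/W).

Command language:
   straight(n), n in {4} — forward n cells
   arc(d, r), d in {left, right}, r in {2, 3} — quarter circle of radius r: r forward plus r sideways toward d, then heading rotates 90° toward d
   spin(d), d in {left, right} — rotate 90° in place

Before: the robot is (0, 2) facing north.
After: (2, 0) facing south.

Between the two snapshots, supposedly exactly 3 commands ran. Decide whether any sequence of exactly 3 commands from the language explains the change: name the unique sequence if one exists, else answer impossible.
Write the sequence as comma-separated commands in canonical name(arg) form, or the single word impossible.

arc(right, 2), spin(right), straight(4)

key: order matters: swapping arc(right, 2) and straight(4) lands elsewhere
from: (0, 2) facing north
t=1 arc(right, 2) ⇒ (2, 4) facing east
t=2 spin(right) ⇒ (2, 4) facing south
t=3 straight(4) ⇒ (2, 0) facing south
all 343 alternatives checked — unique.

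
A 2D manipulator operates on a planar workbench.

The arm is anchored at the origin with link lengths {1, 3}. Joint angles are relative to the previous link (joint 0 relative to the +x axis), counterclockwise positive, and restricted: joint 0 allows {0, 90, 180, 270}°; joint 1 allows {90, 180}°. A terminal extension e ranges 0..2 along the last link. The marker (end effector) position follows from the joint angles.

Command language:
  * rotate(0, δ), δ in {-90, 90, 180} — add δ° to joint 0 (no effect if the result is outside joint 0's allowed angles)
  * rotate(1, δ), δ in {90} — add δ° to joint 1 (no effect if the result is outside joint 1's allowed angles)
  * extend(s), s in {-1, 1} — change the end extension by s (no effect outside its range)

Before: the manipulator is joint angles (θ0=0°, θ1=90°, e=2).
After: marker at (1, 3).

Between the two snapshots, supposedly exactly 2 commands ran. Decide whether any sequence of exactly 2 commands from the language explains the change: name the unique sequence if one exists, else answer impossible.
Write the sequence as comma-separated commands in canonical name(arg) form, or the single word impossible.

initial: joint angles (θ0=0°, θ1=90°, e=2)
step 1 (extend(-1)): joint angles (θ0=0°, θ1=90°, e=1)
step 2 (extend(-1)): joint angles (θ0=0°, θ1=90°, e=0)
no rival 2-sequence matches.

extend(-1), extend(-1)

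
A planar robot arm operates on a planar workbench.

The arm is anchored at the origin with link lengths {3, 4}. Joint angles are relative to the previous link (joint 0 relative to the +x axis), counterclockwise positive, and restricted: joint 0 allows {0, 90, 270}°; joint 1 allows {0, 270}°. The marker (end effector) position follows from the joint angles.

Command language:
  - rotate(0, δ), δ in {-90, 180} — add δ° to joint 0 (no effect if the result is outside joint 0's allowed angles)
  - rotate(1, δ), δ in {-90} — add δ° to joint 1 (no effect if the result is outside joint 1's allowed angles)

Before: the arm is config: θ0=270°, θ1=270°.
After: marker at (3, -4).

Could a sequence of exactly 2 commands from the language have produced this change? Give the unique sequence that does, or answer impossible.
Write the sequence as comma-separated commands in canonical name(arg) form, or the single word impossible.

rotate(0, 180), rotate(0, -90)

key: running rotate(0, -90) before rotate(0, 180) would end elsewhere — order is forced
initial: config: θ0=270°, θ1=270°
t=1 rotate(0, 180) ⇒ config: θ0=90°, θ1=270°
t=2 rotate(0, -90) ⇒ config: θ0=0°, θ1=270°
uniquely the one of 9 2-step routes that fits.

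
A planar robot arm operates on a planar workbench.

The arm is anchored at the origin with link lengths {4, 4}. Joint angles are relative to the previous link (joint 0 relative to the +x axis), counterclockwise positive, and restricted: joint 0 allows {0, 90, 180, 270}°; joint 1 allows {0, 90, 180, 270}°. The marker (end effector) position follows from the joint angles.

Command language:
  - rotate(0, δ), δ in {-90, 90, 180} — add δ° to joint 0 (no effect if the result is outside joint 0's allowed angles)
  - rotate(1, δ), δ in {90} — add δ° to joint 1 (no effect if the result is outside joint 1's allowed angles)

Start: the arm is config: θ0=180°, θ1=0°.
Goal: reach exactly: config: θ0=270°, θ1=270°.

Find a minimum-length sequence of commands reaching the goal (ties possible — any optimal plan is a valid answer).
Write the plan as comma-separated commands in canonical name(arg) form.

rotate(1, 90), rotate(1, 90), rotate(1, 90), rotate(0, 90)

t0: config: θ0=180°, θ1=0°
t=1 rotate(1, 90) ⇒ config: θ0=180°, θ1=90°
t=2 rotate(1, 90) ⇒ config: θ0=180°, θ1=180°
t=3 rotate(1, 90) ⇒ config: θ0=180°, θ1=270°
t=4 rotate(0, 90) ⇒ config: θ0=270°, θ1=270°
minimal: 4 command(s), checked below 4.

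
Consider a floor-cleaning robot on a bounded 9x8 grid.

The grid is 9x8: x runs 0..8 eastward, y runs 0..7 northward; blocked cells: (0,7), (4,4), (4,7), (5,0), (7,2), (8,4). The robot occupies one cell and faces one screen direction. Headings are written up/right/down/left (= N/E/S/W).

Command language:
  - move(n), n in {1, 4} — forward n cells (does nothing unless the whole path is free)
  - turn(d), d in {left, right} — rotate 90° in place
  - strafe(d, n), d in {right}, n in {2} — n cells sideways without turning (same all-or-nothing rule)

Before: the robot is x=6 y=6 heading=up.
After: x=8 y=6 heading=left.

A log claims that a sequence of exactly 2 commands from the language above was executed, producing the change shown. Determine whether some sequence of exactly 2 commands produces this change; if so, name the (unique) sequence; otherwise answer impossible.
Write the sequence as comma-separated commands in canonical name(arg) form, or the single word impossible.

strafe(right, 2), turn(left)

key: running turn(left) before strafe(right, 2) would end elsewhere — order is forced
begin: x=6 y=6 heading=up
step 1 (strafe(right, 2)): x=8 y=6 heading=up
step 2 (turn(left)): x=8 y=6 heading=left
no other 2-command option fits: unique.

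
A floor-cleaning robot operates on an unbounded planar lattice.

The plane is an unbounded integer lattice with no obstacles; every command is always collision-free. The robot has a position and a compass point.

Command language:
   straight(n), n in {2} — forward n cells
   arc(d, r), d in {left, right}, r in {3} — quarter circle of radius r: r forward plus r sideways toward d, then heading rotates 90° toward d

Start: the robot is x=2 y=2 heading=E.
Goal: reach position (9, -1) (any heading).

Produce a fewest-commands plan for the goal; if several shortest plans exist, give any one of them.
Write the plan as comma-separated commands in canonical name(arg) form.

straight(2), straight(2), arc(right, 3)

initial: x=2 y=2 heading=E
t=1 straight(2) ⇒ x=4 y=2 heading=E
t=2 straight(2) ⇒ x=6 y=2 heading=E
t=3 arc(right, 3) ⇒ x=9 y=-1 heading=S
shorter routes all fall short; 3 is best.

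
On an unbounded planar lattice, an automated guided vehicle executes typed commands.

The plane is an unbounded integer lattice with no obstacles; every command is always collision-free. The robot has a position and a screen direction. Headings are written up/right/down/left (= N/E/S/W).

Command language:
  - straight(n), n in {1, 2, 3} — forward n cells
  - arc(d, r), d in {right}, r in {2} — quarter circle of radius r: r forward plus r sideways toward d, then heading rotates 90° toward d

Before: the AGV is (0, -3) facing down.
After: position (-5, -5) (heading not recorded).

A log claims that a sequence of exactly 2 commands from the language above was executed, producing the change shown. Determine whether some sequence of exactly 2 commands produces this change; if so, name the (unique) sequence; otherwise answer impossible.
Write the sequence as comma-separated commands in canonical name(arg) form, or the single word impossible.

arc(right, 2), straight(3)

key: running straight(3) before arc(right, 2) would end elsewhere — order is forced
t0: (0, -3) facing down
[1] after arc(right, 2): (-2, -5) facing left
[2] after straight(3): (-5, -5) facing left
all 16 alternatives checked — unique.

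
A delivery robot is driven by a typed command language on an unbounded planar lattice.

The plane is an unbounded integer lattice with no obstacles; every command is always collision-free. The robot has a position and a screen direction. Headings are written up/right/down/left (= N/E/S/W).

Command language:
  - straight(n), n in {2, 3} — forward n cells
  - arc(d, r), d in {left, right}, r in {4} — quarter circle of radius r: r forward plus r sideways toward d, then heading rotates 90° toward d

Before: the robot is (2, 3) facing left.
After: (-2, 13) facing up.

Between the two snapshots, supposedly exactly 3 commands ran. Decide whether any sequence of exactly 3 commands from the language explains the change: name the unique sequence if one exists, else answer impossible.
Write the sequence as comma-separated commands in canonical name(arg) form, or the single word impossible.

arc(right, 4), straight(3), straight(3)

key: position moved to (-2,13) AND the heading swung to N — translation plus rotation needed
begin: (2, 3) facing left
1. arc(right, 4) → (-2, 7) facing up
2. straight(3) → (-2, 10) facing up
3. straight(3) → (-2, 13) facing up
all 64 alternatives checked — unique.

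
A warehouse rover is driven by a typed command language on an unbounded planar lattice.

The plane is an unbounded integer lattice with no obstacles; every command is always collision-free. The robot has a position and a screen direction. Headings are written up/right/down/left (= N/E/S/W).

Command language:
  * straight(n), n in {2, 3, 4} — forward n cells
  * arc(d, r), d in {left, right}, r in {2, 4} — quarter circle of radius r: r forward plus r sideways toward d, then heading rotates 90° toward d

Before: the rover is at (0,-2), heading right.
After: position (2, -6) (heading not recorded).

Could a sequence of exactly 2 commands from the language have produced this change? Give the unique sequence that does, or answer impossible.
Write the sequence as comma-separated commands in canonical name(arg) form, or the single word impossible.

arc(right, 2), straight(2)

key: running straight(2) before arc(right, 2) would end elsewhere — order is forced
start: at (0,-2), heading right
1. arc(right, 2) → at (2,-4), heading down
2. straight(2) → at (2,-6), heading down
no other 2-command option fits: unique.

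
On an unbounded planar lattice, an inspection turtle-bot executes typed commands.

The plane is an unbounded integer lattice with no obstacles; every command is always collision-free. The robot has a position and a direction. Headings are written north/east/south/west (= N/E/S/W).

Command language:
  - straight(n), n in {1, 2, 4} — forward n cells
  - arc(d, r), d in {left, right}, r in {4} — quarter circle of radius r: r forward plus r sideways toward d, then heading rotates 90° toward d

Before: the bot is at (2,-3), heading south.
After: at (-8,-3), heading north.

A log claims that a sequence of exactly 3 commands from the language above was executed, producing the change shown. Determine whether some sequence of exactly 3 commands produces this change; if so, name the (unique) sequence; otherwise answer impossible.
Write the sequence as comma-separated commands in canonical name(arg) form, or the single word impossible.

arc(right, 4), straight(2), arc(right, 4)

key: cell and facing (now N) both changed — the 3 commands mix motion and turning
begin: at (2,-3), heading south
1. arc(right, 4) → at (-2,-7), heading west
2. straight(2) → at (-4,-7), heading west
3. arc(right, 4) → at (-8,-3), heading north
all 125 alternatives checked — unique.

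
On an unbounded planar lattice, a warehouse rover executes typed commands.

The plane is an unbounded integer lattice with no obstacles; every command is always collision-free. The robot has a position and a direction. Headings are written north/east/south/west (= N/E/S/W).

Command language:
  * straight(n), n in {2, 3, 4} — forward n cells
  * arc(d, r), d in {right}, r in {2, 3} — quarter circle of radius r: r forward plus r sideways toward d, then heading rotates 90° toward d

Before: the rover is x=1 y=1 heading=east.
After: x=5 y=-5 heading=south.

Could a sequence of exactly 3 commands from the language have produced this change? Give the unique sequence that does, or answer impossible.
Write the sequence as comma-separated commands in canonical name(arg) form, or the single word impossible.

key: cell and facing (now S) both changed — the 3 commands mix motion and turning
from: x=1 y=1 heading=east
step 1 (straight(2)): x=3 y=1 heading=east
step 2 (arc(right, 2)): x=5 y=-1 heading=south
step 3 (straight(4)): x=5 y=-5 heading=south
uniquely the one of 125 3-step routes that fits.

straight(2), arc(right, 2), straight(4)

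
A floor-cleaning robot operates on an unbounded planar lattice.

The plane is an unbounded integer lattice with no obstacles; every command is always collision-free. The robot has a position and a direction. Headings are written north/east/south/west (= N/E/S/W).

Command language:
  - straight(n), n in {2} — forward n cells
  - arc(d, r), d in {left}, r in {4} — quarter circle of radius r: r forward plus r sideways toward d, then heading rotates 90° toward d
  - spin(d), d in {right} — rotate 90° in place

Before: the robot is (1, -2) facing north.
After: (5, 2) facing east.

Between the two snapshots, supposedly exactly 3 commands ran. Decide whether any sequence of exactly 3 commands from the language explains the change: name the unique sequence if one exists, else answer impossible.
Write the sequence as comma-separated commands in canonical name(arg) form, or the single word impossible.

spin(right), arc(left, 4), spin(right)

key: cell and facing (now E) both changed — the 3 commands mix motion and turning
start: (1, -2) facing north
t=1 spin(right) ⇒ (1, -2) facing east
t=2 arc(left, 4) ⇒ (5, 2) facing north
t=3 spin(right) ⇒ (5, 2) facing east
uniquely the one of 27 3-step routes that fits.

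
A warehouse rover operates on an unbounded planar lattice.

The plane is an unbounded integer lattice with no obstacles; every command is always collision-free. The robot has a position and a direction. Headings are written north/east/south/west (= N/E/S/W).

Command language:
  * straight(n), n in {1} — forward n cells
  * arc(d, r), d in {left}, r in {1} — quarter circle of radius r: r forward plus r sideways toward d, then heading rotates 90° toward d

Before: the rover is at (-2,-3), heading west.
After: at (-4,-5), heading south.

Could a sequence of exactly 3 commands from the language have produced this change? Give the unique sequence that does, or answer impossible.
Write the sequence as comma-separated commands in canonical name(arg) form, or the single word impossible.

key: cell and facing (now S) both changed — the 3 commands mix motion and turning
start: at (-2,-3), heading west
step 1 (straight(1)): at (-3,-3), heading west
step 2 (arc(left, 1)): at (-4,-4), heading south
step 3 (straight(1)): at (-4,-5), heading south
no rival 3-sequence matches.

straight(1), arc(left, 1), straight(1)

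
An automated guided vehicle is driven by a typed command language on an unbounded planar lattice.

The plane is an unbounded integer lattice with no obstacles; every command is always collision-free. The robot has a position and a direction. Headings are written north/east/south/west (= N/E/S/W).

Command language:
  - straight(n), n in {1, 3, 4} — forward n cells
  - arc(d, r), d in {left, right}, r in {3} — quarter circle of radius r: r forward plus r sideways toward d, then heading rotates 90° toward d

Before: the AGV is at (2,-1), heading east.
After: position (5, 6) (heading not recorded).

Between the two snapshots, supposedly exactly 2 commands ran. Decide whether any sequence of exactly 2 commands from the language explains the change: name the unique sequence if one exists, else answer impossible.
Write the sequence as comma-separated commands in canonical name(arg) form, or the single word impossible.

key: order matters: swapping arc(left, 3) and straight(4) lands elsewhere
from: at (2,-1), heading east
[1] after arc(left, 3): at (5,2), heading north
[2] after straight(4): at (5,6), heading north
uniquely the one of 25 2-step routes that fits.

arc(left, 3), straight(4)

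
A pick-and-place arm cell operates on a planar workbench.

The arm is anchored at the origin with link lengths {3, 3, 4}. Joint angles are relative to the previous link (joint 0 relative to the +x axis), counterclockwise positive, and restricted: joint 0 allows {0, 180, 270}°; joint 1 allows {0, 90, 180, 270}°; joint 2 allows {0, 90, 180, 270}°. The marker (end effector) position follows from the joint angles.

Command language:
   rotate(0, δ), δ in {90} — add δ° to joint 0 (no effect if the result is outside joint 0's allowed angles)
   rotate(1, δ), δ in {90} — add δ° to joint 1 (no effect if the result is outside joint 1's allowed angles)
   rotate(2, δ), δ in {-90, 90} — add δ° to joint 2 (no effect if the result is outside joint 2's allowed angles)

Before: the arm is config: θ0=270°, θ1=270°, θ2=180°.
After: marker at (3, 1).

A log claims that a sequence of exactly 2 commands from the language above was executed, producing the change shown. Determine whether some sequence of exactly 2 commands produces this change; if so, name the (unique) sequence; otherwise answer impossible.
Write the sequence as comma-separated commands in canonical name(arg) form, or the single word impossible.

rotate(0, 90), rotate(0, 90)

from: config: θ0=270°, θ1=270°, θ2=180°
[1] after rotate(0, 90): config: θ0=0°, θ1=270°, θ2=180°
[2] after rotate(0, 90): config: θ0=0°, θ1=270°, θ2=180°
uniquely the one of 16 2-step routes that fits.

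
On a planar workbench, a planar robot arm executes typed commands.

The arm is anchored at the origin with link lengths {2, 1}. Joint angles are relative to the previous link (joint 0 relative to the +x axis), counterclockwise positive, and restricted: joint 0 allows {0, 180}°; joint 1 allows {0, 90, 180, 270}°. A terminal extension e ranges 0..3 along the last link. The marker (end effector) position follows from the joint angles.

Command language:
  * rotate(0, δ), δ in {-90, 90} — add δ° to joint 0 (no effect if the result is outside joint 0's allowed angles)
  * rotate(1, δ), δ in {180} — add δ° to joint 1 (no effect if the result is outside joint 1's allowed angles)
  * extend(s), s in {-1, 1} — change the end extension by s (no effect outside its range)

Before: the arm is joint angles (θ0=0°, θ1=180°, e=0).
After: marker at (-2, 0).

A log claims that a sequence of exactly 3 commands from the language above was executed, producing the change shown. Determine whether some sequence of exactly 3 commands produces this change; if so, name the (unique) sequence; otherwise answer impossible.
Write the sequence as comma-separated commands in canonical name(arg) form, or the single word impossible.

extend(1), extend(1), extend(1)

initial: joint angles (θ0=0°, θ1=180°, e=0)
step 1 (extend(1)): joint angles (θ0=0°, θ1=180°, e=1)
step 2 (extend(1)): joint angles (θ0=0°, θ1=180°, e=2)
step 3 (extend(1)): joint angles (θ0=0°, θ1=180°, e=3)
no other 3-command option fits: unique.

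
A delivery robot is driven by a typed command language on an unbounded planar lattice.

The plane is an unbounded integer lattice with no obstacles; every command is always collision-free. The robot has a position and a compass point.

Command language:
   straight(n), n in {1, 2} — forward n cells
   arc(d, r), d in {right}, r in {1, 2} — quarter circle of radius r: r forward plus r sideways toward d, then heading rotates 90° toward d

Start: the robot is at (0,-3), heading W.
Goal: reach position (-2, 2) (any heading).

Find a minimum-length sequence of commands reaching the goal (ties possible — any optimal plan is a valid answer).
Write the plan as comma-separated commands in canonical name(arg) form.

t0: at (0,-3), heading W
[1] after arc(right, 2): at (-2,-1), heading N
[2] after straight(1): at (-2,0), heading N
[3] after straight(2): at (-2,2), heading N
minimal: 3 command(s), checked below 3.

arc(right, 2), straight(1), straight(2)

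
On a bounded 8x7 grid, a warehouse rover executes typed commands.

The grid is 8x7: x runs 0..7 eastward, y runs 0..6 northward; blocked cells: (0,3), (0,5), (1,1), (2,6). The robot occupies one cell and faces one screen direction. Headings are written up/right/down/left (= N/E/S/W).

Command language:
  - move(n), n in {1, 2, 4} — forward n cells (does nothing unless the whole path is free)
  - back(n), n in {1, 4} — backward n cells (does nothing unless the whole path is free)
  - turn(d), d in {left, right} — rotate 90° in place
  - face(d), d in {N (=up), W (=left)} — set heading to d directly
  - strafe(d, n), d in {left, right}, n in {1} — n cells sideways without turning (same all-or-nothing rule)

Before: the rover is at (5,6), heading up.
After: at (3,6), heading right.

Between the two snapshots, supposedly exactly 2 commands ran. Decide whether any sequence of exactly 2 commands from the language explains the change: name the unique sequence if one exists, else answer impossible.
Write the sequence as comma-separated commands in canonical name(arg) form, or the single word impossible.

impossible

all 121 sequences checked — none match.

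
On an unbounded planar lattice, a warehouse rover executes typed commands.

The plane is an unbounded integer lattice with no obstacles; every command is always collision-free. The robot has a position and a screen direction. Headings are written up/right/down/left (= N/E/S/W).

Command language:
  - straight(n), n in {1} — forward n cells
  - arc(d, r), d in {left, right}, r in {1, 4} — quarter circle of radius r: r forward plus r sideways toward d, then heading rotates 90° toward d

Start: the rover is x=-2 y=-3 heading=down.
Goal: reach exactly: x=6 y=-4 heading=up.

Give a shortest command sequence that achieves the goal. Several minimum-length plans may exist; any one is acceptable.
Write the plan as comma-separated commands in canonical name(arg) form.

initial: x=-2 y=-3 heading=down
step 1 (straight(1)): x=-2 y=-4 heading=down
step 2 (arc(left, 4)): x=2 y=-8 heading=right
step 3 (arc(left, 4)): x=6 y=-4 heading=up
shorter routes all fall short; 3 is best.

straight(1), arc(left, 4), arc(left, 4)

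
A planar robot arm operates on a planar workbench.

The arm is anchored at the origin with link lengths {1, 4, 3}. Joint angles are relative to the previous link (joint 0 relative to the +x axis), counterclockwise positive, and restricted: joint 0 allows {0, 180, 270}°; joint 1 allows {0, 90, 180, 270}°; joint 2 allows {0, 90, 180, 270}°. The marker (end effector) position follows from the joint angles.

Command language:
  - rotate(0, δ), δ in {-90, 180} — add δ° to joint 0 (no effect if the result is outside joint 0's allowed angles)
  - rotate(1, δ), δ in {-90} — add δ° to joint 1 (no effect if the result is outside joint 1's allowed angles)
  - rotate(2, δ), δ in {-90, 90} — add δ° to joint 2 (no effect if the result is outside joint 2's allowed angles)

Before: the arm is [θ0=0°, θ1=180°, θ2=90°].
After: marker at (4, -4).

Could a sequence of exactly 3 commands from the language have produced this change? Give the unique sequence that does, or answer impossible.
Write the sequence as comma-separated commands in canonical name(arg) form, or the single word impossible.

rotate(1, -90), rotate(1, -90), rotate(1, -90)

initial: [θ0=0°, θ1=180°, θ2=90°]
step 1 (rotate(1, -90)): [θ0=0°, θ1=90°, θ2=90°]
step 2 (rotate(1, -90)): [θ0=0°, θ1=0°, θ2=90°]
step 3 (rotate(1, -90)): [θ0=0°, θ1=270°, θ2=90°]
no other 3-command option fits: unique.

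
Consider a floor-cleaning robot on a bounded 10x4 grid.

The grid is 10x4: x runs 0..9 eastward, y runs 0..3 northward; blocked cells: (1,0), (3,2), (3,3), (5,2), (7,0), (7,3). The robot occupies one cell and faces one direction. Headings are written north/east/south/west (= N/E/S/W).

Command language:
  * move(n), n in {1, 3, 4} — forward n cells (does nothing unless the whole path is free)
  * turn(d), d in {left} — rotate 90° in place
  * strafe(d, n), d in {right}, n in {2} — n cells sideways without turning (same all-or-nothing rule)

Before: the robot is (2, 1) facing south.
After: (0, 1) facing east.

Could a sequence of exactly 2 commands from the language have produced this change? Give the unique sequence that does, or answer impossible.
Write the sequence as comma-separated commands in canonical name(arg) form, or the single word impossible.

strafe(right, 2), turn(left)

key: running turn(left) before strafe(right, 2) would end elsewhere — order is forced
initial: (2, 1) facing south
1. strafe(right, 2) → (0, 1) facing south
2. turn(left) → (0, 1) facing east
no rival 2-sequence matches.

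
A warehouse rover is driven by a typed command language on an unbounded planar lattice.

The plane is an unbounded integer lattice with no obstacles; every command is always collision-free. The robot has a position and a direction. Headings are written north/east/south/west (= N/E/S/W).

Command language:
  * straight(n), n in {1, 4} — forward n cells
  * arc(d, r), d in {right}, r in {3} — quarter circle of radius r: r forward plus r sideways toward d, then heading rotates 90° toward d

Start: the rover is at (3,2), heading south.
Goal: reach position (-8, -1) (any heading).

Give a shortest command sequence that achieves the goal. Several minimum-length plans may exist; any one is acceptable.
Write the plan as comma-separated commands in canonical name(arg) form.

arc(right, 3), straight(4), straight(4)

begin: at (3,2), heading south
step 1 (arc(right, 3)): at (0,-1), heading west
step 2 (straight(4)): at (-4,-1), heading west
step 3 (straight(4)): at (-8,-1), heading west
shorter routes all fall short; 3 is best.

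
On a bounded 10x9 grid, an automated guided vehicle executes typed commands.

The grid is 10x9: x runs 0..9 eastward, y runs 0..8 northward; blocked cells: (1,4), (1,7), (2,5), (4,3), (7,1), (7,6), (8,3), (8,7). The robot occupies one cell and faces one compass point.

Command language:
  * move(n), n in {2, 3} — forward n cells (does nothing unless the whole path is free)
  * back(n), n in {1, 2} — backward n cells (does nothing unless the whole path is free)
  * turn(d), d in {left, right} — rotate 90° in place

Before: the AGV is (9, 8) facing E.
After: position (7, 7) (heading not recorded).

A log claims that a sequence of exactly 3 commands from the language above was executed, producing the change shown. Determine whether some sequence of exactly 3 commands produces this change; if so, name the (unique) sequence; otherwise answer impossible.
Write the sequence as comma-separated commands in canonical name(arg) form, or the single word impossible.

key: running back(1) before back(2) would end elsewhere — order is forced
t0: (9, 8) facing E
[1] after back(2): (7, 8) facing E
[2] after turn(left): (7, 8) facing N
[3] after back(1): (7, 7) facing N
all 216 alternatives checked — unique.

back(2), turn(left), back(1)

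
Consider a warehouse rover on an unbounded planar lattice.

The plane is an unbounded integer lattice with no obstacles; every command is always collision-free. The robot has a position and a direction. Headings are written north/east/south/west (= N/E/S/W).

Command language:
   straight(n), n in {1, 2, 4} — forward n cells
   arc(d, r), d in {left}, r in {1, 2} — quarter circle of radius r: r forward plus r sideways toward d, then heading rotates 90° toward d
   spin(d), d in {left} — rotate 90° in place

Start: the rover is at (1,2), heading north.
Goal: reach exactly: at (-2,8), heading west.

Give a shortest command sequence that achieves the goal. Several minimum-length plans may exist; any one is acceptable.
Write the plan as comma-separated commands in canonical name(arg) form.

straight(4), arc(left, 2), straight(1)

initial: at (1,2), heading north
[1] after straight(4): at (1,6), heading north
[2] after arc(left, 2): at (-1,8), heading west
[3] after straight(1): at (-2,8), heading west
shorter routes all fall short; 3 is best.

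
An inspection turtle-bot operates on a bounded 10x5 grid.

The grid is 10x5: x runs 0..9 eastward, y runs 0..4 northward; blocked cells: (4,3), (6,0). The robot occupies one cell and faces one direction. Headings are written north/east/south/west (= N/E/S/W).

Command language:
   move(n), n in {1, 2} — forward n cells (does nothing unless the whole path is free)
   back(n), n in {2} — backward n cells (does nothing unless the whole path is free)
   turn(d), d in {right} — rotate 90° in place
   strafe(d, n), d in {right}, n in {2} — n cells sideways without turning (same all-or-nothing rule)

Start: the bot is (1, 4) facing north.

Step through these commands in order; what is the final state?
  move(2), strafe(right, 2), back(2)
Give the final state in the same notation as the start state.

(3, 2) facing north

start: (1, 4) facing north
t=1 move(2) ⇒ (1, 4) facing north
t=2 strafe(right, 2) ⇒ (3, 4) facing north
t=3 back(2) ⇒ (3, 2) facing north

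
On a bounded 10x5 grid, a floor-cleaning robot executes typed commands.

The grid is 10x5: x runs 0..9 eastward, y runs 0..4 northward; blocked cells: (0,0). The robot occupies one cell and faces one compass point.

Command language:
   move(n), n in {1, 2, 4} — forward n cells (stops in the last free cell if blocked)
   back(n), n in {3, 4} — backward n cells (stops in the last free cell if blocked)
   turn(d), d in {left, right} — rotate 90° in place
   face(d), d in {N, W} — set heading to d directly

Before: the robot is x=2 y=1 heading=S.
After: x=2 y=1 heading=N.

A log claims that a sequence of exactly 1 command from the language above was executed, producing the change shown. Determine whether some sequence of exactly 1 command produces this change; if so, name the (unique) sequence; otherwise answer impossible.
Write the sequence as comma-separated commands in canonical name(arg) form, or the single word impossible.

face(N)

key: (2,1) unchanged — the single command moves nothing
initial: x=2 y=1 heading=S
[1] after face(N): x=2 y=1 heading=N
no other 1-command option fits: unique.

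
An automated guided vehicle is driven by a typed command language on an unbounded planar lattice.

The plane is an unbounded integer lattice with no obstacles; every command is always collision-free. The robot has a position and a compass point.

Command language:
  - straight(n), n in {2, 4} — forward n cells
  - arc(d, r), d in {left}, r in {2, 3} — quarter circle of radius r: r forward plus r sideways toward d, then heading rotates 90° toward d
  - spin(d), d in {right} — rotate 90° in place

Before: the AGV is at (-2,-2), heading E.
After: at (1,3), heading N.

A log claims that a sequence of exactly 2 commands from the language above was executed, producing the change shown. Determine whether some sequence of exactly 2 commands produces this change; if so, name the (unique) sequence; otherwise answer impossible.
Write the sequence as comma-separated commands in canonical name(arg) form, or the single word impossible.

arc(left, 3), straight(2)

key: order matters: swapping arc(left, 3) and straight(2) lands elsewhere
start: at (-2,-2), heading E
step 1 (arc(left, 3)): at (1,1), heading N
step 2 (straight(2)): at (1,3), heading N
no other 2-command option fits: unique.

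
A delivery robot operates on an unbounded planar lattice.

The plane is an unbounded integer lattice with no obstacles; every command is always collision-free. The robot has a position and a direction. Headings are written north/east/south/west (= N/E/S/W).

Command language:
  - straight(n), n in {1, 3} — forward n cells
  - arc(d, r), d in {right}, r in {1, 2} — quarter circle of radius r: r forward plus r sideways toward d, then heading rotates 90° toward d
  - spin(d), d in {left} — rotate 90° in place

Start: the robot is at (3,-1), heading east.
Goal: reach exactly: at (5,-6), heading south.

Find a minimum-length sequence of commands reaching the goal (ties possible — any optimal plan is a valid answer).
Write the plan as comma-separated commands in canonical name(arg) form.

start: at (3,-1), heading east
[1] after arc(right, 2): at (5,-3), heading south
[2] after straight(3): at (5,-6), heading south
no 1-step plan works, so 2 is optimal.

arc(right, 2), straight(3)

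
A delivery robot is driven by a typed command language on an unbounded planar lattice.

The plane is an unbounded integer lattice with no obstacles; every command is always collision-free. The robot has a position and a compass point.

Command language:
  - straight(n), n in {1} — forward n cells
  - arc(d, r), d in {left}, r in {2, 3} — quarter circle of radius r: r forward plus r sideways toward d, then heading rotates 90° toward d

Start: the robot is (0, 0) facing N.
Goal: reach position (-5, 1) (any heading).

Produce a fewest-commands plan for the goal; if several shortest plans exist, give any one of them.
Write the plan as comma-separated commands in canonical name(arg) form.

arc(left, 3), arc(left, 2)

initial: (0, 0) facing N
t=1 arc(left, 3) ⇒ (-3, 3) facing W
t=2 arc(left, 2) ⇒ (-5, 1) facing S
shorter routes all fall short; 2 is best.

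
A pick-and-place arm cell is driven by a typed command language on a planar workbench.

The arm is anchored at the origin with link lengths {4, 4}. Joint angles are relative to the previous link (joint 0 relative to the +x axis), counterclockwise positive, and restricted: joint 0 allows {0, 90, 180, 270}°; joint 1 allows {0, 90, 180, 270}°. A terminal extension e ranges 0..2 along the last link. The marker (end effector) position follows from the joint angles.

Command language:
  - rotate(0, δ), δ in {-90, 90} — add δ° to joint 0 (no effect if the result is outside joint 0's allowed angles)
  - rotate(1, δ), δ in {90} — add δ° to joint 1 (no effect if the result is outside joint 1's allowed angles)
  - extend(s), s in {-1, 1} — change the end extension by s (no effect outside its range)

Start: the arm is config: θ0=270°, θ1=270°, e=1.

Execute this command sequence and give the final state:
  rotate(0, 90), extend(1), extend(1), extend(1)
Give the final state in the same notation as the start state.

config: θ0=0°, θ1=270°, e=2

begin: config: θ0=270°, θ1=270°, e=1
1. rotate(0, 90) → config: θ0=0°, θ1=270°, e=1
2. extend(1) → config: θ0=0°, θ1=270°, e=2
3. extend(1) → config: θ0=0°, θ1=270°, e=2
4. extend(1) → config: θ0=0°, θ1=270°, e=2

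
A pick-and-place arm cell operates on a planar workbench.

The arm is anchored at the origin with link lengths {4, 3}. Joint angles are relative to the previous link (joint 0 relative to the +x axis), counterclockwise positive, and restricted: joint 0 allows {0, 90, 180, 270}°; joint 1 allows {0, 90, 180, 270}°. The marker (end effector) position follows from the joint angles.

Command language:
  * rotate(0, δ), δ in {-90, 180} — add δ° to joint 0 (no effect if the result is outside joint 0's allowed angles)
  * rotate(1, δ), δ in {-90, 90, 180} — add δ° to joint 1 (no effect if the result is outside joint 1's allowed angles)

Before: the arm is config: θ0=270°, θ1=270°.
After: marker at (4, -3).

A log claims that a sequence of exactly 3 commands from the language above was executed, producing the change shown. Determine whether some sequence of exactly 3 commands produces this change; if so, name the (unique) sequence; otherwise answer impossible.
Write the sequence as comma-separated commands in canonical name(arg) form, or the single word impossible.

t0: config: θ0=270°, θ1=270°
t=1 rotate(0, -90) ⇒ config: θ0=180°, θ1=270°
t=2 rotate(0, -90) ⇒ config: θ0=90°, θ1=270°
t=3 rotate(0, -90) ⇒ config: θ0=0°, θ1=270°
no rival 3-sequence matches.

rotate(0, -90), rotate(0, -90), rotate(0, -90)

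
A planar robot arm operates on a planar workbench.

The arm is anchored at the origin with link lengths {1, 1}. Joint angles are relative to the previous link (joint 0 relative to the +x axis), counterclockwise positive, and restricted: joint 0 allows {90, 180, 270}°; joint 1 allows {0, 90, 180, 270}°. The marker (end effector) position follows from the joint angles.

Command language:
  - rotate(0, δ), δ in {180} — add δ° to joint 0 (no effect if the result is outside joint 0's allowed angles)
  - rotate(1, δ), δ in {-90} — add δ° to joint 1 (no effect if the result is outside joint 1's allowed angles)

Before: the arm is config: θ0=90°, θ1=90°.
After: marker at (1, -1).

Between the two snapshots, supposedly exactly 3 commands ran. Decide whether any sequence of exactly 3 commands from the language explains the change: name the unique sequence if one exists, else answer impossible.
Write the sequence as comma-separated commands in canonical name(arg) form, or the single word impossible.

initial: config: θ0=90°, θ1=90°
step 1 (rotate(0, 180)): config: θ0=270°, θ1=90°
step 2 (rotate(0, 180)): config: θ0=90°, θ1=90°
step 3 (rotate(0, 180)): config: θ0=270°, θ1=90°
no other 3-command option fits: unique.

rotate(0, 180), rotate(0, 180), rotate(0, 180)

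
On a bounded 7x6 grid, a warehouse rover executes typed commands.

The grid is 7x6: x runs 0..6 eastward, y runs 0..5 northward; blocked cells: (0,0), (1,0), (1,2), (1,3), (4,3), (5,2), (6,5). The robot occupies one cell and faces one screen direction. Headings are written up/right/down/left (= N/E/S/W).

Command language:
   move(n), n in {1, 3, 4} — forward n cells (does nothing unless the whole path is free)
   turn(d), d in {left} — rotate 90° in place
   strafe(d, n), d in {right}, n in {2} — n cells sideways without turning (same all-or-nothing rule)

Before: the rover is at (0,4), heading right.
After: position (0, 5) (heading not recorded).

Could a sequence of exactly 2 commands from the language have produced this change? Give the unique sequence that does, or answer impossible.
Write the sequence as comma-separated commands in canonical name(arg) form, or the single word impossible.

key: order matters: swapping turn(left) and move(1) lands elsewhere
start: at (0,4), heading right
[1] after turn(left): at (0,4), heading up
[2] after move(1): at (0,5), heading up
uniquely the one of 25 2-step routes that fits.

turn(left), move(1)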